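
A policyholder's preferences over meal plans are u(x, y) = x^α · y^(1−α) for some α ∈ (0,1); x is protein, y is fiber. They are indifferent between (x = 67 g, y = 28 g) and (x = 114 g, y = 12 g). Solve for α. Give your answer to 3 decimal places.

α ≈ 0.615

Indifference: 67^α · 28^(1−α) = 114^α · 12^(1−α).
(67/114)^α = (12/28)^(1−α); take logs: α·ln(67/114) = (1−α)·ln(12/28), i.e. α·-0.531506 = (1−α)·-0.847298.
With A = -0.531506 and B = -0.847298: α·A = (1−α)·B, so α = B/(A+B) = -0.847298/-1.378804 ≈ 0.615.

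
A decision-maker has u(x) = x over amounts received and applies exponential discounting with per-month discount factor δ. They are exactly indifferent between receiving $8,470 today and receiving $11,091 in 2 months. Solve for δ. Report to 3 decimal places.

δ ≈ 0.874

The payoff in 2 months is discounted by δ^2, so u(8470) = δ^2·u(11091) and δ^2 = u(8470)/u(11091).
With u(x) = x: δ^2 = 8470/11091 = 0.76368.
Taking the square root: δ = 0.76368^(1/2) ≈ 0.874.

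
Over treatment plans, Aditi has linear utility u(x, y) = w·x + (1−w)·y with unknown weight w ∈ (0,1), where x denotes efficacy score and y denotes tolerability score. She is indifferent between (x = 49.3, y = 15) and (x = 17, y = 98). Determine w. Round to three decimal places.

w = 0.720

Equating utilities: w·49.3 + (1−w)·15 = w·17 + (1−w)·98.
w·(49.3−17) = (1−w)·(98−15), i.e. w·32.3 = (1−w)·83.
The marginal rate of substitution is 83/32.3, so w = 83/(32.3+83) = 0.720.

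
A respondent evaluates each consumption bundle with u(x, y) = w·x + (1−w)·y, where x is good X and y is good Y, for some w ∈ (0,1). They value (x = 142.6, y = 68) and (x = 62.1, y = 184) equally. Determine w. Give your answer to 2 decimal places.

Indifference: w·142.6 + (1−w)·68 = w·62.1 + (1−w)·184.
w·(142.6−62.1) = (1−w)·(184−68), i.e. w·80.5 = (1−w)·116.
The marginal rate of substitution is 116/80.5, so w = 116/(80.5+116) = 0.59.

w = 0.59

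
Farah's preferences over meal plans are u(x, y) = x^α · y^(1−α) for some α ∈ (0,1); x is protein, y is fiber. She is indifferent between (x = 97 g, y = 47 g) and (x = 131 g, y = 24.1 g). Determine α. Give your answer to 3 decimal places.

Indifference: 97^α · 47^(1−α) = 131^α · 24.1^(1−α).
Rearrange to (97/131)^α = (24.1/47)^(1−α) and take logs: α·-0.300486 = (1−α)·-0.667936.
So α/(1−α) = (-0.667936)/(-0.300486) = 2.222852, and α = 2.222852/3.222852 ≈ 0.690.

α ≈ 0.690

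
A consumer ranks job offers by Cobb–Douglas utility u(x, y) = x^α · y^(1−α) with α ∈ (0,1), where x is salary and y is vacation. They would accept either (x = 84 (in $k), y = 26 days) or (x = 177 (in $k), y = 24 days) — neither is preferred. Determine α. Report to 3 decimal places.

α ≈ 0.097

The Cobb–Douglas utilities coincide, so 84^α·26^(1−α) = 177^α·24^(1−α).
Rearrange to (84/177)^α = (24/26)^(1−α) and take logs: α·-0.745333 = (1−α)·-0.080043.
So α/(1−α) = (-0.080043)/(-0.745333) = 0.107392, and α = 0.107392/1.107392 ≈ 0.097.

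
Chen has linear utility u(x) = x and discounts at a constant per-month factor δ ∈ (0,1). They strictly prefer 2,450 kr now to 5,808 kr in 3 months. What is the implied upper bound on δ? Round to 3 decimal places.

Comparing present values: 2450 > δ^3·5808.
Dividing by 5808: δ^3 < 0.42183. Both sides are positive, so the cube root keeps the direction.
δ < 0.42183^(1/3) = 0.750.

δ < 0.750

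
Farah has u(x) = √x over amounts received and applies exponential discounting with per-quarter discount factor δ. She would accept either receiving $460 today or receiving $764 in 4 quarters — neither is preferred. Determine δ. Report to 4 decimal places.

δ ≈ 0.9386

The payoff in 4 quarters is discounted by δ^4, so u(460) = δ^4·u(764) and δ^4 = u(460)/u(764).
Since u(x) = √x, δ^4 = √(460/764) = 0.77595.
Hence δ = (0.77595)^(1/4) = 0.938551.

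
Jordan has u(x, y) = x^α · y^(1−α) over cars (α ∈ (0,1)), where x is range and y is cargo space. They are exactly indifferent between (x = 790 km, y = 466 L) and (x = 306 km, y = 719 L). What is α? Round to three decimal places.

α ≈ 0.314

Indifference: 790^α · 466^(1−α) = 306^α · 719^(1−α).
Taking logs: α·ln 790 + (1−α)·ln 466 = α·ln 306 + (1−α)·ln 719, i.e. α·0.948448 = (1−α)·0.433676.
So α/(1−α) = (0.433676)/(0.948448) = 0.457248, and α = 0.457248/1.457248 ≈ 0.314.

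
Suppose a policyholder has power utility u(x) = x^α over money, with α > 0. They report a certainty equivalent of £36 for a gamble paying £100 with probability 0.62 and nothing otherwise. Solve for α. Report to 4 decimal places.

EU(lottery) = 0.62·100^α + 0.38·0 = 0.62·100^α.
Equating: 36^α = 0.62·100^α, i.e. 0.3600^α = 0.62.
Taking logs: α·ln(36/100) = ln(0.62), so α = -0.4780358 / -1.0216512 ≈ 0.4679.

α ≈ 0.4679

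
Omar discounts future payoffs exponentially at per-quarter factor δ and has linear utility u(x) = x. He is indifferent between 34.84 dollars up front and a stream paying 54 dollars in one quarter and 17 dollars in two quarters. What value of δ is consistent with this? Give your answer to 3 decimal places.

Present value of the stream is 54·δ + 17·δ². Indifference gives 54δ + 17δ² = 34.84.
Rearranged: 17δ² + 54δ − 34.84 = 0.
δ = (−54 + √(54² + 4·17·34.84)) / (2·17) = (−54 + √5285.12) / 34 ≈ 0.550.

δ ≈ 0.550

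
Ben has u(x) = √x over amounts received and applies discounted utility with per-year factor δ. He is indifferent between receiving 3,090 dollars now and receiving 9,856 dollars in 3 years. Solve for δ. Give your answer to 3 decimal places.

Indifference means u(3090) = δ^3 · u(9856), so δ^3 = u(3090)/u(9856).
With u(x) = √x: δ^3 = √3090/√9856 = √(3090/9856) = 0.55992.
Hence δ = (0.55992)^(1/3) = 0.82422.

δ ≈ 0.824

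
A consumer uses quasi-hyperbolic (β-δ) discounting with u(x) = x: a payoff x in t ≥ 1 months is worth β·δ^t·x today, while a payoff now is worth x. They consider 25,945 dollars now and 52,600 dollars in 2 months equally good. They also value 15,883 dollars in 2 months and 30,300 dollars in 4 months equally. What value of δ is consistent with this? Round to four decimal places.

The second indifference involves only future payoffs, so β cancels: β·δ^2·15883 = β·δ^4·30300, giving δ^2 = 15883/30300 = 0.52419, so δ = 0.72401.

δ ≈ 0.7240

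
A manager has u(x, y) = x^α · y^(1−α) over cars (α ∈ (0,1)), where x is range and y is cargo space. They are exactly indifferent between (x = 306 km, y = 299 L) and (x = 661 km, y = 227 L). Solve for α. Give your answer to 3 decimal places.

Indifference: 306^α · 299^(1−α) = 661^α · 227^(1−α).
Taking logs: α·ln 306 + (1−α)·ln 299 = α·ln 661 + (1−α)·ln 227, i.e. α·-0.770169 = (1−α)·-0.275494.
Thus α·(-1.045663) = -0.275494, so α = -0.275494/-1.045663 ≈ 0.263.

α ≈ 0.263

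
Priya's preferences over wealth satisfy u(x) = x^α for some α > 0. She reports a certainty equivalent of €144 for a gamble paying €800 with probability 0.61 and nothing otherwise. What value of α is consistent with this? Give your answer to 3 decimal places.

The lottery's expected utility is 0.61·u(800) + 0.39·u(0) = 0.61·800^α (since u(0) = 0 for α > 0).
Indifference: 144^α = 0.61·800^α, so (144/800)^α = 0.61.
Take logs: α = ln 0.61 / ln(144/800) ≈ 0.28825.

α ≈ 0.288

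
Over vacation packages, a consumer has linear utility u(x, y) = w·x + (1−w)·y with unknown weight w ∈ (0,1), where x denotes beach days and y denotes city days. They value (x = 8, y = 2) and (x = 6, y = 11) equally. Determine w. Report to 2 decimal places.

Equating utilities: w·8 + (1−w)·2 = w·6 + (1−w)·11.
Rearranging, 2·w − 9·(1−w) = 0.
The marginal rate of substitution is 9/2, so w = 9/(2+9) = 0.82.

w = 0.82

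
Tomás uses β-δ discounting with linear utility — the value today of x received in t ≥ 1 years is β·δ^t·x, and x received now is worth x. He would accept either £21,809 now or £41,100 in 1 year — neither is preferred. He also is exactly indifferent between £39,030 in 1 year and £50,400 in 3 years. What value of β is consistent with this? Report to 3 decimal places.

From the later pair, β·δ^1·39030 = β·δ^3·50400; dividing through, δ^2 = 39030/50400 = 0.77440, so δ = 0.88000.
The first indifference: 21809 = β·δ·41100, so β = 21809/(δ·41100) = 21809/(0.88000·41100) ≈ 0.603.

β ≈ 0.603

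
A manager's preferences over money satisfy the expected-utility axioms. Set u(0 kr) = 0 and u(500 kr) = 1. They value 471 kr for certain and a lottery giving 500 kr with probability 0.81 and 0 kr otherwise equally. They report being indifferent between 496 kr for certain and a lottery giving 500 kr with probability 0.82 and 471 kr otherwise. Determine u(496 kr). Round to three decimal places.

0.966

The first gamble pins u(471 kr): it must equal 0.81·1 + 0.19·0 = 0.81.
Chaining: u(496 kr) = 0.82·1.00 + 0.18·0.81 = 0.9658.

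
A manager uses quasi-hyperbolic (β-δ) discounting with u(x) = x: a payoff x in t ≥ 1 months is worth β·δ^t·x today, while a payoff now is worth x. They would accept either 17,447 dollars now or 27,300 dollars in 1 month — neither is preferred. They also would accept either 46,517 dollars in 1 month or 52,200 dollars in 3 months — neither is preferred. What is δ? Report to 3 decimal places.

Both payoffs in the second observation are in the future, so β drops out: δ^1·46517 = δ^3·52200 ⇒ δ^2 = 46517/52200 = 0.89113, so δ = 0.94400.

δ ≈ 0.944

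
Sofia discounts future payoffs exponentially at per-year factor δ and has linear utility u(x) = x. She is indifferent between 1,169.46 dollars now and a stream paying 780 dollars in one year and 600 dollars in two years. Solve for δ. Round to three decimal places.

The stream is worth 780δ + 600δ² today, so 780δ + 600δ² = 1169.46.
Rearranged: 600δ² + 780δ − 1169.46 = 0.
δ = (−780 + √(780² + 4·600·1169.46)) / (2·600) = (−780 + √3415104.00) / 1200 ≈ 0.890.

δ ≈ 0.890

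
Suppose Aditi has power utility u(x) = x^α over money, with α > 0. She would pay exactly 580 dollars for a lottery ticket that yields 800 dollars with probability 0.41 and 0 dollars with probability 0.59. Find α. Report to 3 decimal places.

α ≈ 2.773

Since u(0) = 0, the lottery's EU is 0.41·800^α.
Equating: 580^α = 0.41·800^α, i.e. 0.7250^α = 0.41.
α = ln(0.41) / ln(580/800) = -0.891598/-0.321584 ≈ 2.773.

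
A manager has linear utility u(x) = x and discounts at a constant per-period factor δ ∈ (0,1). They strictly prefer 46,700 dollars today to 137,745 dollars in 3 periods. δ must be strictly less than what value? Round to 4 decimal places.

The preference means 46700 > δ^3·137745.
Hence δ^3 < 46700/137745 = 0.33903, and x ↦ x^(1/3) is increasing on (0,∞).
δ < 0.33903^(1/3) = 0.6973.

δ < 0.6973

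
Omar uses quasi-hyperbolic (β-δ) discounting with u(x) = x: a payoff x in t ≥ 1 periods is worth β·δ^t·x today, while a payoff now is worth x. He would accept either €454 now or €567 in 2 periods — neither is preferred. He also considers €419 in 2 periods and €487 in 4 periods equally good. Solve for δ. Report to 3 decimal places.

δ ≈ 0.928

From the later pair, β·δ^2·419 = β·δ^4·487; dividing through, δ^2 = 419/487 = 0.86037, so δ = 0.92756.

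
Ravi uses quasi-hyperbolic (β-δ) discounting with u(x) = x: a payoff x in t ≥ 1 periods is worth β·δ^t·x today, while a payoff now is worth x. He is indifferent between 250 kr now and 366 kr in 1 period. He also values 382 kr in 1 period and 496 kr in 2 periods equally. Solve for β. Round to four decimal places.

β ≈ 0.8869

From the later pair, β·δ^1·382 = β·δ^2·496; dividing through, δ = 382/496 = 0.77016.
The first indifference: 250 = β·δ·366, so β = 250/(δ·366) = 250/(0.77016·366) ≈ 0.8869.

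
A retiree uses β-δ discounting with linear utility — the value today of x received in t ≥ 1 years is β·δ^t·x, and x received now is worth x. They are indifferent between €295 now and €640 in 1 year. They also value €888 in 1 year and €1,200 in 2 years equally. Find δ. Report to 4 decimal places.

Both payoffs in the second observation are in the future, so β drops out: δ^1·888 = δ^2·1200 ⇒ δ = 888/1200 = 0.74000.

δ ≈ 0.7400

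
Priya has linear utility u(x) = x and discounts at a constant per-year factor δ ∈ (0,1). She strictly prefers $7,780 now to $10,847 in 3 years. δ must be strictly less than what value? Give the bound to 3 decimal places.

δ < 0.895

Under u(x) = x this choice says 7780 > δ^3·10847.
Dividing by 10847: δ^3 < 0.71725. Both sides are positive, so the cube root keeps the direction.
δ < 0.71725^(1/3) = 0.895.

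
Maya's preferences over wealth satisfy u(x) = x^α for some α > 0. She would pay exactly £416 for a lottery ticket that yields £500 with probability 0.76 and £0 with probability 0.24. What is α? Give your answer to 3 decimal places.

α ≈ 1.492

The lottery's expected utility is 0.76·u(500) + 0.24·u(0) = 0.76·500^α (since u(0) = 0 for α > 0).
Indifference: 416^α = 0.76·500^α, so (416/500)^α = 0.76.
α = ln(0.76) / ln(416/500) = -0.274437/-0.183923 ≈ 1.492.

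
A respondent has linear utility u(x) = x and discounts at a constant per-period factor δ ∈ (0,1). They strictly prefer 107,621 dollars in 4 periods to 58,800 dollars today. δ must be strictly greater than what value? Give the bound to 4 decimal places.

δ > 0.8597

Comparing present values: 58800 < δ^4·107621.
So δ^4 > 58800/107621 = 0.54636; taking the 4th root of both positive sides preserves the inequality.
δ > 0.54636^(1/4) = 0.8597.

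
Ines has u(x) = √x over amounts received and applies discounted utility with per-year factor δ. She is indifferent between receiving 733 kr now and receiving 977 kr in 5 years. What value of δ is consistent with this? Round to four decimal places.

δ ≈ 0.9717

The payoff in 5 years is discounted by δ^5, so u(733) = δ^5·u(977) and δ^5 = u(733)/u(977).
Since u(x) = √x, δ^5 = √(733/977) = 0.86617.
So δ = 0.86617^(1/5) ≈ 0.9717.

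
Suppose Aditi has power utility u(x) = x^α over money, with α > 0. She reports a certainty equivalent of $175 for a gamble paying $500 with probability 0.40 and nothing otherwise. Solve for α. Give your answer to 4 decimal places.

α ≈ 0.8728

EU(lottery) = 0.40·500^α + 0.60·0 = 0.40·500^α.
Setting u(175) equal to that: 175^α = 0.40·500^α ⇒ (175/500)^α = 0.40.
Taking logs: α·ln(175/500) = ln(0.40), so α = -0.9162907 / -1.0498221 ≈ 0.8728.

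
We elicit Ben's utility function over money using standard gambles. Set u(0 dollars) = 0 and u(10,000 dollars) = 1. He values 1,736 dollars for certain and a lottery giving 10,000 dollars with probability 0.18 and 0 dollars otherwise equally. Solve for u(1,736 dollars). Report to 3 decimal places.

By the standard-gamble method, u(1,736 dollars) is just the indifference probability on the best outcome: 0.18.

0.180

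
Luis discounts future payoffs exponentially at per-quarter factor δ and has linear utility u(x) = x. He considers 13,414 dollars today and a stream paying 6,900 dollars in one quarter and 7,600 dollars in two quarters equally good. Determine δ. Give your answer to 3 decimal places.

Present value of the stream is 6900·δ + 7600·δ². Indifference gives 6900δ + 7600δ² = 13414.
Rearranged: 7600δ² + 6900δ − 13414 = 0.
δ = (−6900 + √(6900² + 4·7600·13414)) / (2·7600) = (−6900 + √455395600.00) / 15200 ≈ 0.950.

δ ≈ 0.950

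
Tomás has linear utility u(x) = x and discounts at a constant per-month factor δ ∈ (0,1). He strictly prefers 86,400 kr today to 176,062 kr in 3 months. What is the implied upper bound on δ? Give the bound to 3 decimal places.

δ < 0.789

Comparing present values: 86400 > δ^3·176062.
Dividing by 176062: δ^3 < 0.49074. Both sides are positive, so the cube root keeps the direction.
δ < 0.49074^(1/3) = 0.789.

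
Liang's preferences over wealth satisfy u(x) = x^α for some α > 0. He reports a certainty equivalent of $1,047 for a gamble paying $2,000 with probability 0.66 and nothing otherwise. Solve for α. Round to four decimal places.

EU(lottery) = 0.66·2000^α + 0.34·0 = 0.66·2000^α.
Setting u(1047) equal to that: 1047^α = 0.66·2000^α ⇒ (1047/2000)^α = 0.66.
α = ln(0.66) / ln(1047/2000) = -0.4155154/-0.6472182 ≈ 0.6420.

α ≈ 0.6420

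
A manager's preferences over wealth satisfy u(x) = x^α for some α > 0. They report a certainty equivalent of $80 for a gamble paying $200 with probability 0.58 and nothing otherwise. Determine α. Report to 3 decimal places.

α ≈ 0.594

The lottery's expected utility is 0.58·u(200) + 0.42·u(0) = 0.58·200^α (since u(0) = 0 for α > 0).
Setting u(80) equal to that: 80^α = 0.58·200^α ⇒ (80/200)^α = 0.58.
α = ln(0.58) / ln(80/200) = -0.544727/-0.916291 ≈ 0.594.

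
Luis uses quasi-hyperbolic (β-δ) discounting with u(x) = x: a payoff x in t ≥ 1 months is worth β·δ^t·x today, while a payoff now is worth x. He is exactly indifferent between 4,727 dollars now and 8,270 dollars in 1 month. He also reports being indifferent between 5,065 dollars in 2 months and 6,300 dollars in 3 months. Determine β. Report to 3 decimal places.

β ≈ 0.711

From the later pair, β·δ^2·5065 = β·δ^3·6300; dividing through, δ = 5065/6300 = 0.80397.
Now use the now-vs-future pair: 4727 = β·δ·8270 gives β = 4727/(0.80397·8270) ≈ 0.711.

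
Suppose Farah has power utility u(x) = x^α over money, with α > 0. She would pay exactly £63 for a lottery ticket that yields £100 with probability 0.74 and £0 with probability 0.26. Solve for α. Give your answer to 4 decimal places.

EU(lottery) = 0.74·100^α + 0.26·0 = 0.74·100^α.
Indifference: 63^α = 0.74·100^α, so (63/100)^α = 0.74.
α = ln(0.74) / ln(63/100) = -0.3011051/-0.4620355 ≈ 0.6517.

α ≈ 0.6517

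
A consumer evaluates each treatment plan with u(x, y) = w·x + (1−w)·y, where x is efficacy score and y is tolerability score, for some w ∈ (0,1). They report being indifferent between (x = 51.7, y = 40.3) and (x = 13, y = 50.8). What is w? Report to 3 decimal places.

Equating utilities: w·51.7 + (1−w)·40.3 = w·13 + (1−w)·50.8.
w·(51.7−13) = (1−w)·(50.8−40.3), i.e. w·38.7 = (1−w)·10.5.
Hence w = 10.5/(38.7+10.5) = 10.5/49.2 = 0.213.

w = 0.213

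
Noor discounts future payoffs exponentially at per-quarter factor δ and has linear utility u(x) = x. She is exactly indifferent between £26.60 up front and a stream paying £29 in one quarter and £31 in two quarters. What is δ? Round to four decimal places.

δ ≈ 0.5700

The stream is worth 29δ + 31δ² today, so 29δ + 31δ² = 26.60.
That is, 31δ² + 29δ − 26.60 = 0, a quadratic in δ.
By the quadratic formula (taking the positive root), δ = (−29 + √4139.40) / 62 ≈ 0.5700.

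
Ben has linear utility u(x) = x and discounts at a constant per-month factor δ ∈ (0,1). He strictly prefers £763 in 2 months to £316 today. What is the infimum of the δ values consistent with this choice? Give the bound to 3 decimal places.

δ > 0.644

Comparing present values: 316 < δ^2·763.
Dividing by 763: δ^2 > 0.41415. Both sides are positive, so the square root keeps the direction.
δ > (316/763)^(1/2) ≈ 0.644.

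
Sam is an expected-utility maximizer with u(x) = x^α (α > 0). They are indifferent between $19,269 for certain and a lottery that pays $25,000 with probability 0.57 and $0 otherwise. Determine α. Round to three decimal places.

The lottery's expected utility is 0.57·u(25000) + 0.43·u(0) = 0.57·25000^α (since u(0) = 0 for α > 0).
Indifference: 19269^α = 0.57·25000^α, so (19269/25000)^α = 0.57.
Take logs: α = ln 0.57 / ln(19269/25000) ≈ 2.15886.

α ≈ 2.159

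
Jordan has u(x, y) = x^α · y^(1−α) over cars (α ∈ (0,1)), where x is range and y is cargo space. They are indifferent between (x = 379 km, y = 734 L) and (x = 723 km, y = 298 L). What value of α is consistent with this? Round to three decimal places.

Set the two utilities equal: 379^α·734^(1−α) = 723^α·298^(1−α).
(379/723)^α = (298/734)^(1−α); take logs: α·ln(379/723) = (1−α)·ln(298/734), i.e. α·-0.645873 = (1−α)·-0.901416.
Thus α·(-1.547289) = -0.901416, so α = -0.901416/-1.547289 ≈ 0.583.

α ≈ 0.583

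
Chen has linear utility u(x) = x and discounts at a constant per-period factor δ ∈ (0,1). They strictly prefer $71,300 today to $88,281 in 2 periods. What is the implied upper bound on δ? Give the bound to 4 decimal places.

δ < 0.8987

Under u(x) = x this choice says 71300 > δ^2·88281.
Hence δ^2 < 71300/88281 = 0.80765, and x ↦ x^(1/2) is increasing on (0,∞).
δ < (71300/88281)^(1/2) ≈ 0.8987.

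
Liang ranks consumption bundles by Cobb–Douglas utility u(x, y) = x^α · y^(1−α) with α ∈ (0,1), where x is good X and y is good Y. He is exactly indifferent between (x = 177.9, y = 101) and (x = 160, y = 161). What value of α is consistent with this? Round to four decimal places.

Set the two utilities equal: 177.9^α·101^(1−α) = 160^α·161^(1−α).
Rearrange to (177.9/160)^α = (161/101)^(1−α) and take logs: α·0.1060478 = (1−α)·0.4662838.
So α/(1−α) = (0.4662838)/(0.1060478) = 4.3969210, and α = 4.3969210/5.3969210 ≈ 0.8147.

α ≈ 0.8147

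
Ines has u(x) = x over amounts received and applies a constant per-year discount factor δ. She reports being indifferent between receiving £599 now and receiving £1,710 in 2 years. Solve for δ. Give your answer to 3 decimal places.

Equating discounted utilities: u(599) = δ^2·u(1710) ⇒ δ^2 = u(599)/u(1710).
With u(x) = x: δ^2 = 599/1710 = 0.35029.
Hence δ = (0.35029)^(1/2) = 0.59186.

δ ≈ 0.592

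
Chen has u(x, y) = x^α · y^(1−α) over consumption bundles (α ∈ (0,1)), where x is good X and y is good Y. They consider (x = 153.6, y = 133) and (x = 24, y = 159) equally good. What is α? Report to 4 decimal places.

α ≈ 0.0877

Indifference: 153.6^α · 133^(1−α) = 24^α · 159^(1−α).
Rearrange to (153.6/24)^α = (159/133)^(1−α) and take logs: α·1.8562980 = (1−α)·0.1785551.
With A = 1.8562980 and B = 0.1785551: α·A = (1−α)·B, so α = B/(A+B) = 0.1785551/2.0348531 ≈ 0.0877.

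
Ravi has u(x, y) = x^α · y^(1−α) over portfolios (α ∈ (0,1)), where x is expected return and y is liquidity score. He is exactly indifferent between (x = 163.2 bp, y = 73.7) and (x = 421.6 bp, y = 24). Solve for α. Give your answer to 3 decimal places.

α ≈ 0.542

The Cobb–Douglas utilities coincide, so 163.2^α·73.7^(1−α) = 421.6^α·24^(1−α).
Taking logs: α·ln 163.2 + (1−α)·ln 73.7 = α·ln 421.6 + (1−α)·ln 24, i.e. α·-0.949081 = (1−α)·-1.121949.
So α/(1−α) = (-1.121949)/(-0.949081) = 1.182143, and α = 1.182143/2.182143 ≈ 0.542.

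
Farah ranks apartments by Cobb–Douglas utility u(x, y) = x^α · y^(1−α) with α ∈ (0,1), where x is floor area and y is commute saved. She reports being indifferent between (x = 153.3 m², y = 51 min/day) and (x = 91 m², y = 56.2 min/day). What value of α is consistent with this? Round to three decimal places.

The Cobb–Douglas utilities coincide, so 153.3^α·51^(1−α) = 91^α·56.2^(1−α).
(153.3/91)^α = (56.2/51)^(1−α); take logs: α·ln(153.3/91) = (1−α)·ln(56.2/51), i.e. α·0.521537 = (1−α)·0.097091.
Thus α·(0.618628) = 0.097091, so α = 0.097091/0.618628 ≈ 0.157.

α ≈ 0.157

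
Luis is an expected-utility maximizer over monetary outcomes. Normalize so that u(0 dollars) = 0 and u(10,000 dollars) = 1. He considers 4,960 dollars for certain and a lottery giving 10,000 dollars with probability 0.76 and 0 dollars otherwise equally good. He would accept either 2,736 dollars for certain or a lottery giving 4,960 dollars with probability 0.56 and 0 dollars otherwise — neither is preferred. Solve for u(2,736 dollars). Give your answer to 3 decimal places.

From the first indifference, u(4,960 dollars) = 0.76·u(10,000 dollars) + 0.24·u(0 dollars) = 0.76·1 + 0.24·0 = 0.76.
The second indifference gives u(2,736 dollars) = 0.56·u(4,960 dollars) + 0.44·u(0 dollars) = 0.56·0.76 + 0.44·0.00 = 0.4256.

0.426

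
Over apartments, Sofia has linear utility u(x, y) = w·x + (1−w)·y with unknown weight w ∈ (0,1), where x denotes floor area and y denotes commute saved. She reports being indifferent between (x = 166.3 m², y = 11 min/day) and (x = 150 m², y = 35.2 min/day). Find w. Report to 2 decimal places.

Indifference: w·166.3 + (1−w)·11 = w·150 + (1−w)·35.2.
w·(166.3−150) = (1−w)·(35.2−11), i.e. w·16.3 = (1−w)·24.2.
The marginal rate of substitution is 24.2/16.3, so w = 24.2/(16.3+24.2) = 0.60.

w = 0.60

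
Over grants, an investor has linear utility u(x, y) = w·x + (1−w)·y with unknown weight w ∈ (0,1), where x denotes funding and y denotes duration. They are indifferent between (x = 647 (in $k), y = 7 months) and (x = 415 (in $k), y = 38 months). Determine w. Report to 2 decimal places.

w = 0.12

u(647,7) = u(415,38) means w·647 + (1−w)·7 = w·415 + (1−w)·38.
Rearranging, 232·w − 31·(1−w) = 0.
So w/(1−w) = 31/232 = 0.1336, giving w = 31/(232+31) = 0.12.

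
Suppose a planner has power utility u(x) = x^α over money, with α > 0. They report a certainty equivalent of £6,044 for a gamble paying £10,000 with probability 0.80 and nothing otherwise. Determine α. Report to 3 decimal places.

α ≈ 0.443

Since u(0) = 0, the lottery's EU is 0.80·10000^α.
Setting u(6044) equal to that: 6044^α = 0.80·10000^α ⇒ (6044/10000)^α = 0.80.
Taking logs: α·ln(6044/10000) = ln(0.80), so α = -0.223144 / -0.503519 ≈ 0.443.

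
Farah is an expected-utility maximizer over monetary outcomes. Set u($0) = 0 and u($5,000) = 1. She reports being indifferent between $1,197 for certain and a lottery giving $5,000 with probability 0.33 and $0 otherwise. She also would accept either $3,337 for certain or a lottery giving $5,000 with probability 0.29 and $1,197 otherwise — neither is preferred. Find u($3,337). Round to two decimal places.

0.52

From the first indifference, u($1,197) = 0.33·u($5,000) + 0.67·u($0) = 0.33·1 + 0.67·0 = 0.33.
Chaining: u($3,337) = 0.29·1.00 + 0.71·0.33 = 0.5243.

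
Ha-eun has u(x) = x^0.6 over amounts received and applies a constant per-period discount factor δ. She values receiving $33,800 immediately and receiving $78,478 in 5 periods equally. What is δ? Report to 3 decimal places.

δ ≈ 0.904

Indifference means u(33800) = δ^5 · u(78478), so δ^5 = u(33800)/u(78478).
With u(x) = x^0.6: δ^5 = 33800^0.6/78478^0.6 = (33800/78478)^0.6 = 0.60326.
Taking the 5th root: δ = 0.60326^(1/5) ≈ 0.904.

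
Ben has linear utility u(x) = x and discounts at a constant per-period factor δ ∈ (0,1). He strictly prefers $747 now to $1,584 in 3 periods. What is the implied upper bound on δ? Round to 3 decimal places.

δ < 0.778

The preference means 747 > δ^3·1584.
So δ^3 < 747/1584 = 0.47159; taking the cube root of both positive sides preserves the inequality.
δ < 0.47159^(1/3) = 0.778.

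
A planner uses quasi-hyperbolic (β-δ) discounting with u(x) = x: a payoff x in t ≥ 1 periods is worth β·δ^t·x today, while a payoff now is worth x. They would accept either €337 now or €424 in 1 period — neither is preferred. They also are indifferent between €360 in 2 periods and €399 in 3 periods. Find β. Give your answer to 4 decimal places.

From the later pair, β·δ^2·360 = β·δ^3·399; dividing through, δ = 360/399 = 0.90226.
Substituting δ into 337 = β·δ·424: β = 337/(382.556) ≈ 0.8809.

β ≈ 0.8809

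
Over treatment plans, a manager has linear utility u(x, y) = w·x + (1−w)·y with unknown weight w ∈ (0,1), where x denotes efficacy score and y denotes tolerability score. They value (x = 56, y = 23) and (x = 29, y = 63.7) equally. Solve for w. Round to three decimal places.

Indifference: w·56 + (1−w)·23 = w·29 + (1−w)·63.7.
Collecting terms: w·27 = (1−w)·40.7.
Hence w = 40.7/(27+40.7) = 40.7/67.7 = 0.601.

w = 0.601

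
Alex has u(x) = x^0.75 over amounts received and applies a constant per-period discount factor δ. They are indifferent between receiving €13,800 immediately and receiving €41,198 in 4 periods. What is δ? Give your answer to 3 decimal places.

δ ≈ 0.815

Equating discounted utilities: u(13800) = δ^4·u(41198) ⇒ δ^4 = u(13800)/u(41198).
With u(x) = x^0.75: δ^4 = 13800^0.75/41198^0.75 = (13800/41198)^0.75 = 0.44030.
Hence δ = (0.44030)^(1/4) = 0.81459.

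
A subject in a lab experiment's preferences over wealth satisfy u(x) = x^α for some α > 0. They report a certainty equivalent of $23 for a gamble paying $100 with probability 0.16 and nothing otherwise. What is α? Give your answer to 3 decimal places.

α ≈ 1.247

The lottery's expected utility is 0.16·u(100) + 0.84·u(0) = 0.16·100^α (since u(0) = 0 for α > 0).
Equating: 23^α = 0.16·100^α, i.e. 0.2300^α = 0.16.
Taking logs: α·ln(23/100) = ln(0.16), so α = -1.832581 / -1.469676 ≈ 1.247.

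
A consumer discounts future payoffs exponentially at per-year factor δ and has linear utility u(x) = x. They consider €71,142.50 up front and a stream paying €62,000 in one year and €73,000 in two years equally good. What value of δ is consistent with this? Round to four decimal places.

Equating present values: 71142.50 = 62000δ + 73000δ².
Rearranged: 73000δ² + 62000δ − 71142.50 = 0.
The positive root is δ = [−62000 + √(62000² + 4·73000·71142.50)] / (2·73000) = (−62000 + 156900.000)/146000 ≈ 0.6500.

δ ≈ 0.6500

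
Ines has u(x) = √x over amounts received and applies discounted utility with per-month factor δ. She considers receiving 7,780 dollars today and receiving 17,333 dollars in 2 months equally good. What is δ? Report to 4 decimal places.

δ ≈ 0.8185

The payoff in 2 months is discounted by δ^2, so u(7780) = δ^2·u(17333) and δ^2 = u(7780)/u(17333).
Since u(x) = √x, δ^2 = √(7780/17333) = 0.66997.
Hence δ = (0.66997)^(1/2) = 0.818515.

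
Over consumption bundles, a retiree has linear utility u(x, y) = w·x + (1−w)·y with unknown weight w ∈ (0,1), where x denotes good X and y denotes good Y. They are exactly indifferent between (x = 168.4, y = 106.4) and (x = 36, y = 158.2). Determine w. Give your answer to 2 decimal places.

w = 0.28

Equating utilities: w·168.4 + (1−w)·106.4 = w·36 + (1−w)·158.2.
Rearranging, 132.4·w − 51.8·(1−w) = 0.
Hence w = 51.8/(132.4+51.8) = 51.8/184.2 = 0.28.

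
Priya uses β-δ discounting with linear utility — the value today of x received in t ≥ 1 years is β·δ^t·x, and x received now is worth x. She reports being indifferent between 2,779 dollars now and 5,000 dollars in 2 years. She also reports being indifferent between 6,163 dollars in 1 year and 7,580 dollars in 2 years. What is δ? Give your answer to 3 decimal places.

Both payoffs in the second observation are in the future, so β drops out: δ^1·6163 = δ^2·7580 ⇒ δ = 6163/7580 = 0.81306.

δ ≈ 0.813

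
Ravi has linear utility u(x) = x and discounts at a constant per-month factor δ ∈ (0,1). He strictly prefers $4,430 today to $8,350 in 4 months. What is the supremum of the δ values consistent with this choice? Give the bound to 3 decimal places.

δ < 0.853

Under u(x) = x this choice says 4430 > δ^4·8350.
Dividing by 8350: δ^4 < 0.53054. Both sides are positive, so the 4th root keeps the direction.
δ < (4430/8350)^(1/4) ≈ 0.853.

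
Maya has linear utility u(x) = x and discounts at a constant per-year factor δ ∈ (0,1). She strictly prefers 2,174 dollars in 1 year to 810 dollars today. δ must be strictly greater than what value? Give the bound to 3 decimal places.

δ > 0.373

Under u(x) = x this choice says 810 < δ·2174.
So δ > 810/2174 = 0.37259.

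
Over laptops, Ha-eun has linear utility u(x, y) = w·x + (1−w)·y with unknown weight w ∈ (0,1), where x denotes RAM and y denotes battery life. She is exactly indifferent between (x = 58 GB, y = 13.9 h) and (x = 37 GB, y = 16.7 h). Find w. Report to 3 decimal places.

w = 0.118

u(58,13.9) = u(37,16.7) means w·58 + (1−w)·13.9 = w·37 + (1−w)·16.7.
Collecting terms: w·21 = (1−w)·2.8.
Hence w = 2.8/(21+2.8) = 2.8/23.8 = 0.118.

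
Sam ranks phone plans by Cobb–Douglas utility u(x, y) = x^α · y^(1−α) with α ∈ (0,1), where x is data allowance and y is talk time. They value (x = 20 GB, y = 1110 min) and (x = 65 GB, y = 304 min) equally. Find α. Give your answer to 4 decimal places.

α ≈ 0.5235

Indifference: 20^α · 1110^(1−α) = 65^α · 304^(1−α).
Taking logs: α·ln 20 + (1−α)·ln 1110 = α·ln 65 + (1−α)·ln 304, i.e. α·-1.1786550 = (1−α)·-1.2950876.
So α/(1−α) = (-1.2950876)/(-1.1786550) = 1.0987843, and α = 1.0987843/2.0987843 ≈ 0.5235.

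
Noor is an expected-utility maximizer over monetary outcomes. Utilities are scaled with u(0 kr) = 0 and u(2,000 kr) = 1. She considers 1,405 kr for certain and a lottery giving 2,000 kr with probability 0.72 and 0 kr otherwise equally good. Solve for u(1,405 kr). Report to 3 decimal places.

u(1,405 kr) equals the lottery's expected utility: 0.72·1 + 0.28·0 = 0.72.

0.720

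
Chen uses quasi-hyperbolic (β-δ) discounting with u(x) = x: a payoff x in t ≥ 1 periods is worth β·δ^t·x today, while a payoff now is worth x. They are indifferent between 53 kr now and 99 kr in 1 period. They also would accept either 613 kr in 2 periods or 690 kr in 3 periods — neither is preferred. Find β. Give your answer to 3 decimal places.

β ≈ 0.603

The second indifference involves only future payoffs, so β cancels: β·δ^2·613 = β·δ^3·690, giving δ = 613/690 = 0.88841.
Now use the now-vs-future pair: 53 = β·δ·99 gives β = 53/(0.88841·99) ≈ 0.603.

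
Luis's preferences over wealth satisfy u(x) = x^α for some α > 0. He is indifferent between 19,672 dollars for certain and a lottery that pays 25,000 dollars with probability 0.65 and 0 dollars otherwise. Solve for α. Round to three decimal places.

Since u(0) = 0, the lottery's EU is 0.65·25000^α.
Setting u(19672) equal to that: 19672^α = 0.65·25000^α ⇒ (19672/25000)^α = 0.65.
α = ln(0.65) / ln(19672/25000) = -0.430783/-0.239680 ≈ 1.797.

α ≈ 1.797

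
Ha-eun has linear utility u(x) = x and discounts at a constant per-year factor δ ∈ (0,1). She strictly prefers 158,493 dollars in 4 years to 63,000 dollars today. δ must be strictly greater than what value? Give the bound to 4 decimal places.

δ > 0.7940

Under u(x) = x this choice says 63000 < δ^4·158493.
Hence δ^4 > 63000/158493 = 0.39749, and x ↦ x^(1/4) is increasing on (0,∞).
δ > 0.39749^(1/4) = 0.7940.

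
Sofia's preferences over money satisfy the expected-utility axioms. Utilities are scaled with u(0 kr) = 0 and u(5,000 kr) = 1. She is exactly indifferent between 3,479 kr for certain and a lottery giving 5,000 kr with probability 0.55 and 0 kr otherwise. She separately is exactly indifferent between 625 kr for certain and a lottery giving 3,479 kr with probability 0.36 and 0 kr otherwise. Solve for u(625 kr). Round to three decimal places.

0.198

First, u(3,479 kr) = 0.55·u(5,000 kr) + 0.45·u(0 kr) = 0.55.
The second indifference gives u(625 kr) = 0.36·u(3,479 kr) + 0.64·u(0 kr) = 0.36·0.55 + 0.64·0.00 = 0.1980.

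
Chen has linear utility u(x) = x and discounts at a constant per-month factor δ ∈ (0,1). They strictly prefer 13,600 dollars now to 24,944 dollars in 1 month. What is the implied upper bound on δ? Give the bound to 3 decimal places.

Under u(x) = x this choice says 13600 > δ·24944.
So δ < 13600/24944 = 0.54522.

δ < 0.545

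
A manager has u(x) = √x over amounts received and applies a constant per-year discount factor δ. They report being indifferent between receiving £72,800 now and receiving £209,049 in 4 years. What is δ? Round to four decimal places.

Indifference means u(72800) = δ^4 · u(209049), so δ^4 = u(72800)/u(209049).
Since u(x) = √x, δ^4 = √(72800/209049) = 0.59012.
Hence δ = (0.59012)^(1/4) = 0.876467.

δ ≈ 0.8765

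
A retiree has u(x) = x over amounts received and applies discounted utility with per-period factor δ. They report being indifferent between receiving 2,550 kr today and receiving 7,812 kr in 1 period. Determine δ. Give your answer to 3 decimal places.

δ ≈ 0.326

Equating discounted utilities: u(2550) = δ·u(7812) ⇒ δ = u(2550)/u(7812).
With u(x) = x: δ = 2550/7812 = 0.32642.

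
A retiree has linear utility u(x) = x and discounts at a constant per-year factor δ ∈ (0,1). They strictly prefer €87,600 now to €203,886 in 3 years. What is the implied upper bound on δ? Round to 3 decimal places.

The preference means 87600 > δ^3·203886.
So δ^3 < 87600/203886 = 0.42965; taking the cube root of both positive sides preserves the inequality.
δ < (87600/203886)^(1/3) ≈ 0.755.

δ < 0.755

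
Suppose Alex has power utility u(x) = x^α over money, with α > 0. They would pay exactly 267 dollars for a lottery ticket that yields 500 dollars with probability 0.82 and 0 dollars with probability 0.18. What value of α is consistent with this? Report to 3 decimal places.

α ≈ 0.316

Since u(0) = 0, the lottery's EU is 0.82·500^α.
Setting u(267) equal to that: 267^α = 0.82·500^α ⇒ (267/500)^α = 0.82.
Take logs: α = ln 0.82 / ln(267/500) ≈ 0.31633.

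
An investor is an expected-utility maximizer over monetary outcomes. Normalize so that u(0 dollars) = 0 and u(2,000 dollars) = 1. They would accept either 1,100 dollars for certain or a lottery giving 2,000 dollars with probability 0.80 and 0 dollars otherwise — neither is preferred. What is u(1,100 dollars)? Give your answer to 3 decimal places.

0.800

By the standard-gamble method, u(1,100 dollars) is just the indifference probability on the best outcome: 0.80.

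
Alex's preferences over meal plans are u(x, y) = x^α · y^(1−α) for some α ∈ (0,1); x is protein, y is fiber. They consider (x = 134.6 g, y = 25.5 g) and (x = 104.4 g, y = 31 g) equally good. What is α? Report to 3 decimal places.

The Cobb–Douglas utilities coincide, so 134.6^α·25.5^(1−α) = 104.4^α·31^(1−α).
Taking logs: α·ln 134.6 + (1−α)·ln 25.5 = α·ln 104.4 + (1−α)·ln 31, i.e. α·0.254078 = (1−α)·0.195309.
So α/(1−α) = (0.195309)/(0.254078) = 0.768697, and α = 0.768697/1.768697 ≈ 0.435.

α ≈ 0.435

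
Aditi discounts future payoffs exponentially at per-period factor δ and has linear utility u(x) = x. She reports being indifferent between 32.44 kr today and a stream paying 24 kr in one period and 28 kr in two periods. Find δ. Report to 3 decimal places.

The stream is worth 24δ + 28δ² today, so 24δ + 28δ² = 32.44.
Rearranged: 28δ² + 24δ − 32.44 = 0.
By the quadratic formula (taking the positive root), δ = (−24 + √4209.28) / 56 ≈ 0.730.

δ ≈ 0.730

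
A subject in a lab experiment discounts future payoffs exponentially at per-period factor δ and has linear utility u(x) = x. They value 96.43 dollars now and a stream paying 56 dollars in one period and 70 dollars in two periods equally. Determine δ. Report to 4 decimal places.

δ ≈ 0.8400

Equating present values: 96.43 = 56δ + 70δ².
Rearranged: 70δ² + 56δ − 96.43 = 0.
δ = (−56 + √(56² + 4·70·96.43)) / (2·70) = (−56 + √30136.40) / 140 ≈ 0.8400.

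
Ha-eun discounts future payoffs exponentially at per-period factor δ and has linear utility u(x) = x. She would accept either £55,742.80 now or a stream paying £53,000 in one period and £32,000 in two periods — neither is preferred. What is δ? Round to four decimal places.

δ ≈ 0.7300

Equating present values: 55742.80 = 53000δ + 32000δ².
That is, 32000δ² + 53000δ − 55742.80 = 0, a quadratic in δ.
By the quadratic formula (taking the positive root), δ = (−53000 + √9944078400.00) / 64000 ≈ 0.7300.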